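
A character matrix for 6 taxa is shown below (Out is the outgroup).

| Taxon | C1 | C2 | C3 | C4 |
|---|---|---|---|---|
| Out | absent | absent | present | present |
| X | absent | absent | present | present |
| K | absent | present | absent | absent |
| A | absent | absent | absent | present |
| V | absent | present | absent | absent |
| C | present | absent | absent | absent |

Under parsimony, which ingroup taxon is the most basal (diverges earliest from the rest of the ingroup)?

X

Character polarity is set by the outgroup: the derived state is whichever differs from the outgroup's state, so for C3, C4 the derived state is 'absent', and for the remaining characters it is 'present'.
C1 (derived state 'present') is unique to C (autapomorphy; uninformative for grouping).
C2 (derived state 'present') is shared by K and V — a synapomorphy uniting that clade.
C3: derived state 'absent' in A, C, K, and V only — synapomorphy for {A, C, K, V}.
C4 (derived state 'absent') is shared by C, K, and V — a synapomorphy uniting that clade.
Most parsimonious ingroup topology: (X,(((K,V),C),A)).
X is sister to the clade containing all other ingroup taxa, so it is the earliest-diverging (most basal) ingroup lineage.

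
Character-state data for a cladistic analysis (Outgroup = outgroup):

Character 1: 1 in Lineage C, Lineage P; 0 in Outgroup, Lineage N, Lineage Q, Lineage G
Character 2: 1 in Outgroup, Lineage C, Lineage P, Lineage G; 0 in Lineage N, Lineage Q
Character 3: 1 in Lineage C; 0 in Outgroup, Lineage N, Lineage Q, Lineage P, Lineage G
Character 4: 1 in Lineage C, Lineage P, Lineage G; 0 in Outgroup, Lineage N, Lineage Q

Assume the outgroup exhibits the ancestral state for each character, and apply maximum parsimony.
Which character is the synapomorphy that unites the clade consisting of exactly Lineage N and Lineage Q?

Character polarity is set by the outgroup: the derived state is whichever differs from the outgroup's state, so for Character 2 the derived state is '0', and for the remaining characters it is '1'.
Character 1: derived state '1' in Lineage C and Lineage P only — synapomorphy for {Lineage C, Lineage P}.
Only Lineage N and Lineage Q show the derived state '0' for Character 2, supporting them as a clade.
Character 3 (derived state '1') is unique to Lineage C (autapomorphy; uninformative for grouping).
Character 4: derived state '1' in Lineage C, Lineage G, and Lineage P only — synapomorphy for {Lineage C, Lineage G, Lineage P}.
Most parsimonious ingroup topology: (((Lineage C,Lineage P),Lineage G),(Lineage N,Lineage Q)).
The clade {Lineage N, Lineage Q} is supported by Character 2: its derived state '0' occurs in exactly those taxa and in no other taxon (including the outgroup).

Character 2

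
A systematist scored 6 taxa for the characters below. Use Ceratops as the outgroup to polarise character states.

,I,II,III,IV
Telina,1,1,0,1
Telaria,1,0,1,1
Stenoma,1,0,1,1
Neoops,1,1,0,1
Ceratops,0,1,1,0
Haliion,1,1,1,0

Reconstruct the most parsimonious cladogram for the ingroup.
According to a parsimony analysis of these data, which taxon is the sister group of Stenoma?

Telaria

Character polarity is set by the outgroup: the derived state is whichever differs from the outgroup's state, so for II, III the derived state is '0', and for the remaining characters it is '1'.
I (derived state '1') is shared by all ingroup taxa — unites the whole ingroup.
II (derived state '0') is shared by Stenoma and Telaria — a synapomorphy uniting that clade.
III: derived state '0' in Neoops and Telina only — synapomorphy for {Neoops, Telina}.
IV (derived state '1') is shared by Neoops, Stenoma, Telaria, and Telina — a synapomorphy uniting that clade.
Most parsimonious ingroup topology: (Haliion,((Neoops,Telina),(Stenoma,Telaria))).
Stenoma and Telaria form a cherry on this tree, so they are sister taxa.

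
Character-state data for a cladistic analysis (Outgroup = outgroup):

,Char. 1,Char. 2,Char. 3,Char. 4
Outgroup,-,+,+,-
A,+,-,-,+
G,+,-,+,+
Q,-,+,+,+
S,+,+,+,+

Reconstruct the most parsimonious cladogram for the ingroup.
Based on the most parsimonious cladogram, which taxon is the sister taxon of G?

Character polarity is set by the outgroup: the derived state is whichever differs from the outgroup's state, so for Char. 2, Char. 3 the derived state is '-', and for the remaining characters it is '+'.
Char. 1 (derived state '+') is shared by A, G, and S — a synapomorphy uniting that clade.
Char. 2: derived state '-' in A and G only — synapomorphy for {A, G}.
Char. 3 (derived state '-') is unique to A (autapomorphy; uninformative for grouping).
All ingroup taxa share the derived state '+' for Char. 4; it defines the ingroup but does not resolve relationships within it.
Most parsimonious ingroup topology: (((A,G),S),Q).
G and A form a cherry on this tree, so they are sister taxa.

A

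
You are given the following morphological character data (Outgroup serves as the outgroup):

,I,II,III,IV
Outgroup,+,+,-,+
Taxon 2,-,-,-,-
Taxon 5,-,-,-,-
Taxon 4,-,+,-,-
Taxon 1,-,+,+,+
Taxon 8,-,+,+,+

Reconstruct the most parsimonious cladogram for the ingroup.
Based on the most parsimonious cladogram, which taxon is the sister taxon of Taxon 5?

Taxon 2

Character polarity is set by the outgroup: the derived state is whichever differs from the outgroup's state, so for I, II, IV the derived state is '-', and for the remaining characters it is '+'.
I (derived state '-') is shared by all ingroup taxa — unites the whole ingroup.
II: derived state '-' in Taxon 2 and Taxon 5 only — synapomorphy for {Taxon 2, Taxon 5}.
III: derived state '+' in Taxon 1 and Taxon 8 only — synapomorphy for {Taxon 1, Taxon 8}.
IV: derived state '-' in Taxon 2, Taxon 4, and Taxon 5 only — synapomorphy for {Taxon 2, Taxon 4, Taxon 5}.
Most parsimonious ingroup topology: (((Taxon 2,Taxon 5),Taxon 4),(Taxon 1,Taxon 8)).
Taxon 5 and Taxon 2 form a cherry on this tree, so they are sister taxa.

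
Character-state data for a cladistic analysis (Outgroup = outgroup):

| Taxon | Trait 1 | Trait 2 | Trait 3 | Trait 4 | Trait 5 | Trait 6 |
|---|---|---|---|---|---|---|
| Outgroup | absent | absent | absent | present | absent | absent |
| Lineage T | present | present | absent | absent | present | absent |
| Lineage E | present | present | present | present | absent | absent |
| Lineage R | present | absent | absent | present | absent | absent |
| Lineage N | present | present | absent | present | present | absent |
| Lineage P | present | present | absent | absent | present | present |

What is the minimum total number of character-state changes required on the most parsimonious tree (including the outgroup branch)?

Character polarity is set by the outgroup: the derived state is whichever differs from the outgroup's state, so for Trait 4 the derived state is 'absent', and for the remaining characters it is 'present'.
Trait 1 (derived state 'present') is shared by all ingroup taxa — unites the whole ingroup.
Trait 2 (derived state 'present') is shared by Lineage E, Lineage N, Lineage P, and Lineage T — a synapomorphy uniting that clade.
Trait 3: derived state 'present' in Lineage E only — an autapomorphy, so it tells us nothing about relationships among taxa.
Trait 4 (derived state 'absent') is shared by Lineage P and Lineage T — a synapomorphy uniting that clade.
Trait 5: derived state 'present' in Lineage N, Lineage P, and Lineage T only — synapomorphy for {Lineage N, Lineage P, Lineage T}.
Trait 6: derived state 'present' in Lineage P only — an autapomorphy, so it tells us nothing about relationships among taxa.
Most parsimonious ingroup topology: ((((Lineage T,Lineage P),Lineage N),Lineage E),Lineage R).
Changes per character on this tree: Trait 1: 1; Trait 2: 1; Trait 3: 1; Trait 4: 1; Trait 5: 1; Trait 6: 1.
Total = 6.

6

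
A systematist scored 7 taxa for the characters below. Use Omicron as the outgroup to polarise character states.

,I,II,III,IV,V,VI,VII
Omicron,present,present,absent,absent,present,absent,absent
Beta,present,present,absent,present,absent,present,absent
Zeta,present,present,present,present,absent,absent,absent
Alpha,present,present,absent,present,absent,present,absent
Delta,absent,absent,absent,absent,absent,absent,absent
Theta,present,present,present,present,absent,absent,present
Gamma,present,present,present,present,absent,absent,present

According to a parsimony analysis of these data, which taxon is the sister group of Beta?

Character polarity is set by the outgroup: the derived state is whichever differs from the outgroup's state, so for I, II, V the derived state is 'absent', and for the remaining characters it is 'present'.
I (derived state 'absent') is unique to Delta (autapomorphy; uninformative for grouping).
II: derived state 'absent' in Delta only — an autapomorphy, so it tells us nothing about relationships among taxa.
III: derived state 'present' in Gamma, Theta, and Zeta only — synapomorphy for {Gamma, Theta, Zeta}.
IV (derived state 'present') is shared by Alpha, Beta, Gamma, Theta, and Zeta — a synapomorphy uniting that clade.
All ingroup taxa share the derived state 'absent' for V; it defines the ingroup but does not resolve relationships within it.
VI (derived state 'present') is shared by Alpha and Beta — a synapomorphy uniting that clade.
VII: derived state 'present' in Gamma and Theta only — synapomorphy for {Gamma, Theta}.
Most parsimonious ingroup topology: ((((Theta,Gamma),Zeta),(Alpha,Beta)),Delta).
Beta and Alpha form a cherry on this tree, so they are sister taxa.

Alpha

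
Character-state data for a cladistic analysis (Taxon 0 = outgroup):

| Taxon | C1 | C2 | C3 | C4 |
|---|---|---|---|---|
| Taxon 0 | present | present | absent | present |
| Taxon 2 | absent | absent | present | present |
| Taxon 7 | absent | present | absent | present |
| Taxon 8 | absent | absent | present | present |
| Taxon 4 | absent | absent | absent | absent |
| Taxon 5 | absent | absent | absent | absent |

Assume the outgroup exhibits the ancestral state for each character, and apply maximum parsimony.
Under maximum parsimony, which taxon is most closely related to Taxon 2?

Character polarity is set by the outgroup: the derived state is whichever differs from the outgroup's state, so for C1, C2, C4 the derived state is 'absent', and for the remaining characters it is 'present'.
All ingroup taxa share the derived state 'absent' for C1; it defines the ingroup but does not resolve relationships within it.
C2: derived state 'absent' in Taxon 2, Taxon 4, Taxon 5, and Taxon 8 only — synapomorphy for {Taxon 2, Taxon 4, Taxon 5, Taxon 8}.
C3: derived state 'present' in Taxon 2 and Taxon 8 only — synapomorphy for {Taxon 2, Taxon 8}.
Only Taxon 4 and Taxon 5 show the derived state 'absent' for C4, supporting them as a clade.
Most parsimonious ingroup topology: (((Taxon 2,Taxon 8),(Taxon 4,Taxon 5)),Taxon 7).
Taxon 2 and Taxon 8 form a cherry on this tree, so they are sister taxa.

Taxon 8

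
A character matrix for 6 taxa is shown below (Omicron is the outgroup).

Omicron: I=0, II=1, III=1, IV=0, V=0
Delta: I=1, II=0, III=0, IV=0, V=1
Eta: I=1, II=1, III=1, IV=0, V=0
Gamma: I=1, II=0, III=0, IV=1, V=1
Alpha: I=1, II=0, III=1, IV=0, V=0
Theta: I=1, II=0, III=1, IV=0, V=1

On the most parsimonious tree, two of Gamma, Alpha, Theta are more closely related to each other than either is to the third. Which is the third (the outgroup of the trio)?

Character polarity is set by the outgroup: the derived state is whichever differs from the outgroup's state, so for II, III the derived state is '0', and for the remaining characters it is '1'.
I (derived state '1') is shared by all ingroup taxa — unites the whole ingroup.
Only Alpha, Delta, Gamma, and Theta show the derived state '0' for II, supporting them as a clade.
III (derived state '0') is shared by Delta and Gamma — a synapomorphy uniting that clade.
IV: derived state '1' in Gamma only — an autapomorphy, so it tells us nothing about relationships among taxa.
V (derived state '1') is shared by Delta, Gamma, and Theta — a synapomorphy uniting that clade.
Most parsimonious ingroup topology: ((((Delta,Gamma),Theta),Alpha),Eta).
Gamma and Theta share a more recent common ancestor with each other than either does with Alpha, so Alpha is the least closely related of the three.

Alpha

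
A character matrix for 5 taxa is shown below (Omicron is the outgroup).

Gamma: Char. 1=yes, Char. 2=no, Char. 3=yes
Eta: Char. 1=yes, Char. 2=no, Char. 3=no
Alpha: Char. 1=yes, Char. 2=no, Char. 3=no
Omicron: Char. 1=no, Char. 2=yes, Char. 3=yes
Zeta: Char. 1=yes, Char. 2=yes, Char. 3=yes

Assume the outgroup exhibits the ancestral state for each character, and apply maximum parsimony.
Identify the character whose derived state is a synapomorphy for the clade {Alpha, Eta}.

Char. 3

Character polarity is set by the outgroup: the derived state is whichever differs from the outgroup's state, so for Char. 2, Char. 3 the derived state is 'no', and for the remaining characters it is 'yes'.
All ingroup taxa share the derived state 'yes' for Char. 1; it defines the ingroup but does not resolve relationships within it.
Char. 2 (derived state 'no') is shared by Alpha, Eta, and Gamma — a synapomorphy uniting that clade.
Char. 3: derived state 'no' in Alpha and Eta only — synapomorphy for {Alpha, Eta}.
Most parsimonious ingroup topology: ((Gamma,(Eta,Alpha)),Zeta).
The clade {Alpha, Eta} is supported by Char. 3: its derived state 'no' occurs in exactly those taxa and in no other taxon (including the outgroup).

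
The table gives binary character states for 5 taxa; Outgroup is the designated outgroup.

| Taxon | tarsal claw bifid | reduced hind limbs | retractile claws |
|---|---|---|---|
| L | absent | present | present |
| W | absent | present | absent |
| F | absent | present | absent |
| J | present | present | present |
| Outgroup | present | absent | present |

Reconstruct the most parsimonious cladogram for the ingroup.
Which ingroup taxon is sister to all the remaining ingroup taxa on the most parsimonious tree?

J

Character polarity is set by the outgroup: the derived state is whichever differs from the outgroup's state, so for tarsal claw bifid, retractile claws the derived state is 'absent', and for the remaining characters it is 'present'.
tarsal claw bifid (derived state 'absent') is shared by F, L, and W — a synapomorphy uniting that clade.
All ingroup taxa share the derived state 'present' for reduced hind limbs; it defines the ingroup but does not resolve relationships within it.
retractile claws (derived state 'absent') is shared by F and W — a synapomorphy uniting that clade.
Most parsimonious ingroup topology: (J,((F,W),L)).
J is sister to the clade containing all other ingroup taxa, so it is the earliest-diverging (most basal) ingroup lineage.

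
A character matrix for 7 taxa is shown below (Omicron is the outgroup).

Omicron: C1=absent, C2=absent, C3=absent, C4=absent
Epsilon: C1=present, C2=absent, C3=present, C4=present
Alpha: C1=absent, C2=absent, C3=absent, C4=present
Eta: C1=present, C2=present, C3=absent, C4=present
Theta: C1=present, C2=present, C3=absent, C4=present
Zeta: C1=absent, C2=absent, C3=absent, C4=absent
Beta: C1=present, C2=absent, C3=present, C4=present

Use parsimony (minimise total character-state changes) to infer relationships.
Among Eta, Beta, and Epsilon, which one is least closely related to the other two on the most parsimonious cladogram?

The outgroup has state 'absent' for every character, so 'present' is the derived state throughout.
C1: derived state 'present' in Beta, Epsilon, Eta, and Theta only — synapomorphy for {Beta, Epsilon, Eta, Theta}.
C2: derived state 'present' in Eta and Theta only — synapomorphy for {Eta, Theta}.
C3 (derived state 'present') is shared by Beta and Epsilon — a synapomorphy uniting that clade.
Only Alpha, Beta, Epsilon, Eta, and Theta show the derived state 'present' for C4, supporting them as a clade.
Most parsimonious ingroup topology: ((((Epsilon,Beta),(Eta,Theta)),Alpha),Zeta).
Epsilon and Beta share a more recent common ancestor with each other than either does with Eta, so Eta is the least closely related of the three.

Eta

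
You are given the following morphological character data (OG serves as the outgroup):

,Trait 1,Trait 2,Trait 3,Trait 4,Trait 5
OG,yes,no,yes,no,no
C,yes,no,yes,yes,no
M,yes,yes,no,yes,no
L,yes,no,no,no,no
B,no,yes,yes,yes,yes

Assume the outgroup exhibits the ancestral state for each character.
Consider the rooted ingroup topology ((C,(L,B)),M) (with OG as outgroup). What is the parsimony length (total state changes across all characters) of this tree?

8

Map each character onto ((C,(L,B)),M) (rooted by OG) and count the minimum state changes it requires (Fitch parsimony):
Trait 1: 1; Trait 2: 2; Trait 3: 2; Trait 4: 2; Trait 5: 1.
Total tree length = 8.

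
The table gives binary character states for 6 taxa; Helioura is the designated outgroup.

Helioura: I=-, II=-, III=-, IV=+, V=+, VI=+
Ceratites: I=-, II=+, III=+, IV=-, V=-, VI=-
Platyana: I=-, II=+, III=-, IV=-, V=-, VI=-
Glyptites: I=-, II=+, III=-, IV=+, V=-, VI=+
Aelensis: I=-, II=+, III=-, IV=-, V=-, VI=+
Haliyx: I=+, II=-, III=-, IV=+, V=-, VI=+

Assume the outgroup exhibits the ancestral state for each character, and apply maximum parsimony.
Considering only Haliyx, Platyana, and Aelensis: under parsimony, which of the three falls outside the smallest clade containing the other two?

Character polarity is set by the outgroup: the derived state is whichever differs from the outgroup's state, so for IV, V, VI the derived state is '-', and for the remaining characters it is '+'.
I: derived state '+' in Haliyx only — an autapomorphy, so it tells us nothing about relationships among taxa.
II: derived state '+' in Aelensis, Ceratites, Glyptites, and Platyana only — synapomorphy for {Aelensis, Ceratites, Glyptites, Platyana}.
III: derived state '+' in Ceratites only — an autapomorphy, so it tells us nothing about relationships among taxa.
IV (derived state '-') is shared by Aelensis, Ceratites, and Platyana — a synapomorphy uniting that clade.
All ingroup taxa share the derived state '-' for V; it defines the ingroup but does not resolve relationships within it.
VI (derived state '-') is shared by Ceratites and Platyana — a synapomorphy uniting that clade.
Most parsimonious ingroup topology: ((((Ceratites,Platyana),Aelensis),Glyptites),Haliyx).
Aelensis and Platyana share a more recent common ancestor with each other than either does with Haliyx, so Haliyx is the least closely related of the three.

Haliyx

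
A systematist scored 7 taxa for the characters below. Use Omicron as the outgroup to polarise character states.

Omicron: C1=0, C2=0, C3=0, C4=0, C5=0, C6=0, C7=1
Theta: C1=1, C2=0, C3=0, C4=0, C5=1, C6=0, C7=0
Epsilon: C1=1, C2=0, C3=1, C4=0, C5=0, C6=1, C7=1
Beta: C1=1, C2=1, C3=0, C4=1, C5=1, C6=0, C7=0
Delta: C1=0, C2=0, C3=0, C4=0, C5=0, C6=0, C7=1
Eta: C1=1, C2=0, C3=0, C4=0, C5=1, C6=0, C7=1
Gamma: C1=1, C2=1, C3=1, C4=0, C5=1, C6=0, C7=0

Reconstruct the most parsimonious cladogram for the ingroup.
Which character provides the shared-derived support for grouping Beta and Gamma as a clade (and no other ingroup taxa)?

C2

Character polarity is set by the outgroup: the derived state is whichever differs from the outgroup's state, so for C7 the derived state is '0', and for the remaining characters it is '1'.
Only Beta, Epsilon, Eta, Gamma, and Theta show the derived state '1' for C1, supporting them as a clade.
C2 (derived state '1') is shared by Beta and Gamma — a synapomorphy uniting that clade.
C3 groups Epsilon and Gamma, which is incompatible with the clades supported by the remaining characters; treating it as convergent (homoplasy) costs fewer steps than any alternative tree.
C4: derived state '1' in Beta only — an autapomorphy, so it tells us nothing about relationships among taxa.
C5: derived state '1' in Beta, Eta, Gamma, and Theta only — synapomorphy for {Beta, Eta, Gamma, Theta}.
C6 (derived state '1') is unique to Epsilon (autapomorphy; uninformative for grouping).
C7: derived state '0' in Beta, Gamma, and Theta only — synapomorphy for {Beta, Gamma, Theta}.
Most parsimonious ingroup topology: ((((Theta,(Beta,Gamma)),Eta),Epsilon),Delta).
The clade {Beta, Gamma} is supported by C2: its derived state '1' occurs in exactly those taxa and in no other taxon (including the outgroup).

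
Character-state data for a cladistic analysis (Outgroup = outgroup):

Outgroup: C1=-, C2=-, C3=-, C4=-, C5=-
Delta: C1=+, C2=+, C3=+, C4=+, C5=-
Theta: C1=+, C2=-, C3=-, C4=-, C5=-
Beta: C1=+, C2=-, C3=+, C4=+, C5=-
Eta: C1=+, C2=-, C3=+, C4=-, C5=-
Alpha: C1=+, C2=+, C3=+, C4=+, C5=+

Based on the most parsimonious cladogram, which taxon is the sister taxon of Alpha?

Delta

The outgroup has state '-' for every character, so '+' is the derived state throughout.
C1 (derived state '+') is shared by all ingroup taxa — unites the whole ingroup.
C2: derived state '+' in Alpha and Delta only — synapomorphy for {Alpha, Delta}.
Only Alpha, Beta, Delta, and Eta show the derived state '+' for C3, supporting them as a clade.
C4: derived state '+' in Alpha, Beta, and Delta only — synapomorphy for {Alpha, Beta, Delta}.
C5 (derived state '+') is unique to Alpha (autapomorphy; uninformative for grouping).
Most parsimonious ingroup topology: ((((Delta,Alpha),Beta),Eta),Theta).
Alpha and Delta form a cherry on this tree, so they are sister taxa.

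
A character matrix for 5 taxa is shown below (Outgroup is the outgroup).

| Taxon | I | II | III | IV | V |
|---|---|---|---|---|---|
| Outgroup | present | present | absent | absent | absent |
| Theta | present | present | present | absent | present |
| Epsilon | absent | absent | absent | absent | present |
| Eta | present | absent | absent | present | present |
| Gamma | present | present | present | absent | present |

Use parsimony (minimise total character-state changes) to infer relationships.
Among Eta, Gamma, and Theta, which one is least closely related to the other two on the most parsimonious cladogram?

Character polarity is set by the outgroup: the derived state is whichever differs from the outgroup's state, so for I, II the derived state is 'absent', and for the remaining characters it is 'present'.
I: derived state 'absent' in Epsilon only — an autapomorphy, so it tells us nothing about relationships among taxa.
II: derived state 'absent' in Epsilon and Eta only — synapomorphy for {Epsilon, Eta}.
Only Gamma and Theta show the derived state 'present' for III, supporting them as a clade.
IV (derived state 'present') is unique to Eta (autapomorphy; uninformative for grouping).
V (derived state 'present') is shared by all ingroup taxa — unites the whole ingroup.
Most parsimonious ingroup topology: ((Theta,Gamma),(Epsilon,Eta)).
Theta and Gamma share a more recent common ancestor with each other than either does with Eta, so Eta is the least closely related of the three.

Eta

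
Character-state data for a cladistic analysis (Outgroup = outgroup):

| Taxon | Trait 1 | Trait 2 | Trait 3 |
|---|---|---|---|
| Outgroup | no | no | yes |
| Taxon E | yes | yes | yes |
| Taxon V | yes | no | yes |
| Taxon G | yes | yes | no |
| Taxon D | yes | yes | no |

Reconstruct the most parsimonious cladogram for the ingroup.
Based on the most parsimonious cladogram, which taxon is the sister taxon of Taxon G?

Character polarity is set by the outgroup: the derived state is whichever differs from the outgroup's state, so for Trait 3 the derived state is 'no', and for the remaining characters it is 'yes'.
Trait 1 (derived state 'yes') is shared by all ingroup taxa — unites the whole ingroup.
Only Taxon D, Taxon E, and Taxon G show the derived state 'yes' for Trait 2, supporting them as a clade.
Trait 3: derived state 'no' in Taxon D and Taxon G only — synapomorphy for {Taxon D, Taxon G}.
Most parsimonious ingroup topology: ((Taxon E,(Taxon G,Taxon D)),Taxon V).
Taxon G and Taxon D form a cherry on this tree, so they are sister taxa.

Taxon D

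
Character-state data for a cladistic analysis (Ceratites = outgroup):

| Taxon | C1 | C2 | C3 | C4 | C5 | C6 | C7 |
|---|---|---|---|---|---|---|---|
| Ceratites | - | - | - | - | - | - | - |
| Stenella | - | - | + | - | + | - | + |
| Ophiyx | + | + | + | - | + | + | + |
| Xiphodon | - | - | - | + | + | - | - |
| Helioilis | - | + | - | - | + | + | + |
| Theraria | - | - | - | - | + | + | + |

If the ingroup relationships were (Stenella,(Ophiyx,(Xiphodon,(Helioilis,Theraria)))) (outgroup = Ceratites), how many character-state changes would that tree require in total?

11

Map each character onto (Stenella,(Ophiyx,(Xiphodon,(Helioilis,Theraria)))) (rooted by Ceratites) and count the minimum state changes it requires (Fitch parsimony):
C1: 1; C2: 2; C3: 2; C4: 1; C5: 1; C6: 2; C7: 2.
Total tree length = 11.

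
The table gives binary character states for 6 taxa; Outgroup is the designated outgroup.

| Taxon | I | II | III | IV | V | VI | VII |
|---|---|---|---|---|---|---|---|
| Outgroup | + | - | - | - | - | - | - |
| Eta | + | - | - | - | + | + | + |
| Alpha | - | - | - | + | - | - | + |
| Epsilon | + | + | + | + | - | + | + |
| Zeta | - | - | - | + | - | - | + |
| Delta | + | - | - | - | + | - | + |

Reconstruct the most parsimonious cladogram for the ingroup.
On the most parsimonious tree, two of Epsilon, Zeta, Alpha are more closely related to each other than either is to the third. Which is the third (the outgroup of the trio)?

Character polarity is set by the outgroup: the derived state is whichever differs from the outgroup's state, so for I the derived state is '-', and for the remaining characters it is '+'.
I: derived state '-' in Alpha and Zeta only — synapomorphy for {Alpha, Zeta}.
II: derived state '+' in Epsilon only — an autapomorphy, so it tells us nothing about relationships among taxa.
III: derived state '+' in Epsilon only — an autapomorphy, so it tells us nothing about relationships among taxa.
IV: derived state '+' in Alpha, Epsilon, and Zeta only — synapomorphy for {Alpha, Epsilon, Zeta}.
V: derived state '+' in Delta and Eta only — synapomorphy for {Delta, Eta}.
VI (state '+') occurs in Epsilon and Eta but conflicts with the nesting implied by the other characters — most parsimoniously interpreted as homoplasy.
All ingroup taxa share the derived state '+' for VII; it defines the ingroup but does not resolve relationships within it.
Most parsimonious ingroup topology: ((Eta,Delta),((Alpha,Zeta),Epsilon)).
Zeta and Alpha share a more recent common ancestor with each other than either does with Epsilon, so Epsilon is the least closely related of the three.

Epsilon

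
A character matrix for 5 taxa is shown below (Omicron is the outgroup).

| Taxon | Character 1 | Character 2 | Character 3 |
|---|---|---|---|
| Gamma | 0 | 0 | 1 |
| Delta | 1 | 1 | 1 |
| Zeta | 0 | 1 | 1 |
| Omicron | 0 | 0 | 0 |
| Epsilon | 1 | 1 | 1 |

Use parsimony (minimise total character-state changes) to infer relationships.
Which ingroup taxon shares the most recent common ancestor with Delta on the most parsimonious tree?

Epsilon

The outgroup has state '0' for every character, so '1' is the derived state throughout.
Only Delta and Epsilon show the derived state '1' for Character 1, supporting them as a clade.
Character 2: derived state '1' in Delta, Epsilon, and Zeta only — synapomorphy for {Delta, Epsilon, Zeta}.
Character 3 (derived state '1') is shared by all ingroup taxa — unites the whole ingroup.
Most parsimonious ingroup topology: ((Zeta,(Delta,Epsilon)),Gamma).
Delta and Epsilon form a cherry on this tree, so they are sister taxa.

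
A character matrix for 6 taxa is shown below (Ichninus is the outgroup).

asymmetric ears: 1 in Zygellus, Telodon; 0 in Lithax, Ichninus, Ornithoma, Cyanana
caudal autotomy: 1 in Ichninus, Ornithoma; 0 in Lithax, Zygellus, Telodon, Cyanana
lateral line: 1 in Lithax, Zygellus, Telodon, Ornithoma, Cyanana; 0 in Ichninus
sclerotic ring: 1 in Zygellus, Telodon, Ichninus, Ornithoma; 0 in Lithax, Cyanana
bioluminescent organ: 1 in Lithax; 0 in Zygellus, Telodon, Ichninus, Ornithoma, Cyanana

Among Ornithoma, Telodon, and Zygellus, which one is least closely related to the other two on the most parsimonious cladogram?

Character polarity is set by the outgroup: the derived state is whichever differs from the outgroup's state, so for caudal autotomy, sclerotic ring the derived state is '0', and for the remaining characters it is '1'.
Only Telodon and Zygellus show the derived state '1' for asymmetric ears, supporting them as a clade.
caudal autotomy: derived state '0' in Cyanana, Lithax, Telodon, and Zygellus only — synapomorphy for {Cyanana, Lithax, Telodon, Zygellus}.
All ingroup taxa share the derived state '1' for lateral line; it defines the ingroup but does not resolve relationships within it.
sclerotic ring (derived state '0') is shared by Cyanana and Lithax — a synapomorphy uniting that clade.
bioluminescent organ: derived state '1' in Lithax only — an autapomorphy, so it tells us nothing about relationships among taxa.
Most parsimonious ingroup topology: (((Lithax,Cyanana),(Telodon,Zygellus)),Ornithoma).
Telodon and Zygellus share a more recent common ancestor with each other than either does with Ornithoma, so Ornithoma is the least closely related of the three.

Ornithoma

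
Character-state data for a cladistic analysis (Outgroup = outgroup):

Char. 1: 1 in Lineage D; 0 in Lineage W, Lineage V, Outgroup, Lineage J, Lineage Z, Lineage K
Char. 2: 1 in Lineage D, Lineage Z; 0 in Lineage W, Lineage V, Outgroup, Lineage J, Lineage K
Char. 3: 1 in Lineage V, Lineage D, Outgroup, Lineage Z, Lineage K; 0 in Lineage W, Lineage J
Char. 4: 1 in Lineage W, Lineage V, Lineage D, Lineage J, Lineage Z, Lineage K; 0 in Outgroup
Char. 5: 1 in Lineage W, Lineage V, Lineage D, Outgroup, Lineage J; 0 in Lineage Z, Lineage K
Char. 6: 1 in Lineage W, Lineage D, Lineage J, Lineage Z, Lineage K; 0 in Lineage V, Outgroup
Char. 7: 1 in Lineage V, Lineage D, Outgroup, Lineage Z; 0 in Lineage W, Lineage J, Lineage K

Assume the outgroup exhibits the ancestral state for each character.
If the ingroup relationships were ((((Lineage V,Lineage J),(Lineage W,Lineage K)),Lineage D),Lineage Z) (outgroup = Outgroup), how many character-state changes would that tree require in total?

Map each character onto ((((Lineage V,Lineage J),(Lineage W,Lineage K)),Lineage D),Lineage Z) (rooted by Outgroup) and count the minimum state changes it requires (Fitch parsimony):
Char. 1: 1; Char. 2: 2; Char. 3: 2; Char. 4: 1; Char. 5: 2; Char. 6: 2; Char. 7: 2.
Total tree length = 12.

12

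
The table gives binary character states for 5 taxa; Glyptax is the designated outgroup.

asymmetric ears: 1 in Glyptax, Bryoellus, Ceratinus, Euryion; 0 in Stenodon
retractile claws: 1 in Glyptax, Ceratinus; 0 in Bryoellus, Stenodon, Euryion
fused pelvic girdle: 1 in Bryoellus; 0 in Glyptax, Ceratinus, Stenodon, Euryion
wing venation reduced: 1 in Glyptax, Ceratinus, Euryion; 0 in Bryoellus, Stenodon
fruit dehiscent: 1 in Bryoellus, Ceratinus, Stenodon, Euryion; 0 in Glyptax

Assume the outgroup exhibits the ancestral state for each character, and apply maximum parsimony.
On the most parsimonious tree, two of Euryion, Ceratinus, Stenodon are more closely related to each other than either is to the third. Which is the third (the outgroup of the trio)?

Character polarity is set by the outgroup: the derived state is whichever differs from the outgroup's state, so for asymmetric ears, retractile claws, wing venation reduced the derived state is '0', and for the remaining characters it is '1'.
asymmetric ears (derived state '0') is unique to Stenodon (autapomorphy; uninformative for grouping).
Only Bryoellus, Euryion, and Stenodon show the derived state '0' for retractile claws, supporting them as a clade.
fused pelvic girdle (derived state '1') is unique to Bryoellus (autapomorphy; uninformative for grouping).
wing venation reduced (derived state '0') is shared by Bryoellus and Stenodon — a synapomorphy uniting that clade.
All ingroup taxa share the derived state '1' for fruit dehiscent; it defines the ingroup but does not resolve relationships within it.
Most parsimonious ingroup topology: (((Bryoellus,Stenodon),Euryion),Ceratinus).
Euryion and Stenodon share a more recent common ancestor with each other than either does with Ceratinus, so Ceratinus is the least closely related of the three.

Ceratinus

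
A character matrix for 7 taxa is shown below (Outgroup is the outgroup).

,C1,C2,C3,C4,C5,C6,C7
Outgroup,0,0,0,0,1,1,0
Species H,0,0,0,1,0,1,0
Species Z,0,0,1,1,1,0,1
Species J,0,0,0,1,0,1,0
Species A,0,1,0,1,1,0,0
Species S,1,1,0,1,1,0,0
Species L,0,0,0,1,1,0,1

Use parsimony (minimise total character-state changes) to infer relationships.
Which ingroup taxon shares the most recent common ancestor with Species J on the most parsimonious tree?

Character polarity is set by the outgroup: the derived state is whichever differs from the outgroup's state, so for C5, C6 the derived state is '0', and for the remaining characters it is '1'.
C1: derived state '1' in Species S only — an autapomorphy, so it tells us nothing about relationships among taxa.
Only Species A and Species S show the derived state '1' for C2, supporting them as a clade.
C3 (derived state '1') is unique to Species Z (autapomorphy; uninformative for grouping).
C4 (derived state '1') is shared by all ingroup taxa — unites the whole ingroup.
C5 (derived state '0') is shared by Species H and Species J — a synapomorphy uniting that clade.
C6 (derived state '0') is shared by Species A, Species L, Species S, and Species Z — a synapomorphy uniting that clade.
Only Species L and Species Z show the derived state '1' for C7, supporting them as a clade.
Most parsimonious ingroup topology: ((Species H,Species J),((Species Z,Species L),(Species A,Species S))).
Species J and Species H form a cherry on this tree, so they are sister taxa.

Species H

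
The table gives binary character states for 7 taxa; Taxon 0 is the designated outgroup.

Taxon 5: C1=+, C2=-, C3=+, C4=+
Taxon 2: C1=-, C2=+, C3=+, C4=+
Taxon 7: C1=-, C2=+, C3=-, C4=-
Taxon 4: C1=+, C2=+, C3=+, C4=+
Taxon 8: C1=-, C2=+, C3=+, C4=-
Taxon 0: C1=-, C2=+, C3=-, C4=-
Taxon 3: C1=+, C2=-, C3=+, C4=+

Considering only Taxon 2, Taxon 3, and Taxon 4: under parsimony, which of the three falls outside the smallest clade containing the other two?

Taxon 2

Character polarity is set by the outgroup: the derived state is whichever differs from the outgroup's state, so for C2 the derived state is '-', and for the remaining characters it is '+'.
C1 (derived state '+') is shared by Taxon 3, Taxon 4, and Taxon 5 — a synapomorphy uniting that clade.
C2 (derived state '-') is shared by Taxon 3 and Taxon 5 — a synapomorphy uniting that clade.
C3 (derived state '+') is shared by Taxon 2, Taxon 3, Taxon 4, Taxon 5, and Taxon 8 — a synapomorphy uniting that clade.
Only Taxon 2, Taxon 3, Taxon 4, and Taxon 5 show the derived state '+' for C4, supporting them as a clade.
Most parsimonious ingroup topology: ((Taxon 8,(((Taxon 5,Taxon 3),Taxon 4),Taxon 2)),Taxon 7).
Taxon 4 and Taxon 3 share a more recent common ancestor with each other than either does with Taxon 2, so Taxon 2 is the least closely related of the three.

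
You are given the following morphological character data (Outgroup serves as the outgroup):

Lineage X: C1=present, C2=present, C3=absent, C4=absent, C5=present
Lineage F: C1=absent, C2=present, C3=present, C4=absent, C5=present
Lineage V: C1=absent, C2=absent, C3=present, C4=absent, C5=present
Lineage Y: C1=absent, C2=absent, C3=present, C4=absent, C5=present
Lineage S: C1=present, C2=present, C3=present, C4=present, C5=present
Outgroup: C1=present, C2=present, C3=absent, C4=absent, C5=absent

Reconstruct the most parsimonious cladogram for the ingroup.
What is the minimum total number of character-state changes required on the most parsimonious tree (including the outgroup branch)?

Character polarity is set by the outgroup: the derived state is whichever differs from the outgroup's state, so for C1, C2 the derived state is 'absent', and for the remaining characters it is 'present'.
Only Lineage F, Lineage V, and Lineage Y show the derived state 'absent' for C1, supporting them as a clade.
C2: derived state 'absent' in Lineage V and Lineage Y only — synapomorphy for {Lineage V, Lineage Y}.
C3: derived state 'present' in Lineage F, Lineage S, Lineage V, and Lineage Y only — synapomorphy for {Lineage F, Lineage S, Lineage V, Lineage Y}.
C4: derived state 'present' in Lineage S only — an autapomorphy, so it tells us nothing about relationships among taxa.
All ingroup taxa share the derived state 'present' for C5; it defines the ingroup but does not resolve relationships within it.
Most parsimonious ingroup topology: ((((Lineage Y,Lineage V),Lineage F),Lineage S),Lineage X).
Changes per character on this tree: C1: 1; C2: 1; C3: 1; C4: 1; C5: 1.
Total = 5.

5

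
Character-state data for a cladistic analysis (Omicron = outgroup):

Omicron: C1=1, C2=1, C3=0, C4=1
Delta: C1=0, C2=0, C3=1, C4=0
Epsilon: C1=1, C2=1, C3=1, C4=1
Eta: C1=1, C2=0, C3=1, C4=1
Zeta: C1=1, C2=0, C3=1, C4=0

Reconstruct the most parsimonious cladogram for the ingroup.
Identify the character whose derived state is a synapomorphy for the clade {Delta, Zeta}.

C4

Character polarity is set by the outgroup: the derived state is whichever differs from the outgroup's state, so for C1, C2, C4 the derived state is '0', and for the remaining characters it is '1'.
C1 (derived state '0') is unique to Delta (autapomorphy; uninformative for grouping).
Only Delta, Eta, and Zeta show the derived state '0' for C2, supporting them as a clade.
All ingroup taxa share the derived state '1' for C3; it defines the ingroup but does not resolve relationships within it.
C4 (derived state '0') is shared by Delta and Zeta — a synapomorphy uniting that clade.
Most parsimonious ingroup topology: (((Delta,Zeta),Eta),Epsilon).
The clade {Delta, Zeta} is supported by C4: its derived state '0' occurs in exactly those taxa and in no other taxon (including the outgroup).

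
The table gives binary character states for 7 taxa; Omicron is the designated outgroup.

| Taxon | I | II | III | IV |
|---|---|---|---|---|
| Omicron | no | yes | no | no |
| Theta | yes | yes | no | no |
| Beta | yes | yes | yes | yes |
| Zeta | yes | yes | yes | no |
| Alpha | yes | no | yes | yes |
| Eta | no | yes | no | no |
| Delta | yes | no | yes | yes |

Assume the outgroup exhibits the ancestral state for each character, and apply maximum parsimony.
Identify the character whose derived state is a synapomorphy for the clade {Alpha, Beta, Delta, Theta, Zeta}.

Character polarity is set by the outgroup: the derived state is whichever differs from the outgroup's state, so for II the derived state is 'no', and for the remaining characters it is 'yes'.
Only Alpha, Beta, Delta, Theta, and Zeta show the derived state 'yes' for I, supporting them as a clade.
Only Alpha and Delta show the derived state 'no' for II, supporting them as a clade.
III (derived state 'yes') is shared by Alpha, Beta, Delta, and Zeta — a synapomorphy uniting that clade.
Only Alpha, Beta, and Delta show the derived state 'yes' for IV, supporting them as a clade.
Most parsimonious ingroup topology: ((Theta,((Beta,(Alpha,Delta)),Zeta)),Eta).
The clade {Alpha, Beta, Delta, Theta, Zeta} is supported by I: its derived state 'yes' occurs in exactly those taxa and in no other taxon (including the outgroup).

I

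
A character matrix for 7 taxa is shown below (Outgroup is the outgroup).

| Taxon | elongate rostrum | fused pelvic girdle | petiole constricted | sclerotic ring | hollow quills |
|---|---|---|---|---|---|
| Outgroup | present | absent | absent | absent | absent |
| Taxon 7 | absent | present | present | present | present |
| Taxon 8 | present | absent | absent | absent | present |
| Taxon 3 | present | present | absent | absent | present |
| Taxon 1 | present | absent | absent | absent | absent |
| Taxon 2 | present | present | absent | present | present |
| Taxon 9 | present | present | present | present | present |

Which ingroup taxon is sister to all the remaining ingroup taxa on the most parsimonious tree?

Taxon 1

Character polarity is set by the outgroup: the derived state is whichever differs from the outgroup's state, so for elongate rostrum the derived state is 'absent', and for the remaining characters it is 'present'.
elongate rostrum: derived state 'absent' in Taxon 7 only — an autapomorphy, so it tells us nothing about relationships among taxa.
fused pelvic girdle: derived state 'present' in Taxon 2, Taxon 3, Taxon 7, and Taxon 9 only — synapomorphy for {Taxon 2, Taxon 3, Taxon 7, Taxon 9}.
petiole constricted: derived state 'present' in Taxon 7 and Taxon 9 only — synapomorphy for {Taxon 7, Taxon 9}.
sclerotic ring (derived state 'present') is shared by Taxon 2, Taxon 7, and Taxon 9 — a synapomorphy uniting that clade.
Only Taxon 2, Taxon 3, Taxon 7, Taxon 8, and Taxon 9 show the derived state 'present' for hollow quills, supporting them as a clade.
Most parsimonious ingroup topology: (((((Taxon 7,Taxon 9),Taxon 2),Taxon 3),Taxon 8),Taxon 1).
Taxon 1 is sister to the clade containing all other ingroup taxa, so it is the earliest-diverging (most basal) ingroup lineage.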